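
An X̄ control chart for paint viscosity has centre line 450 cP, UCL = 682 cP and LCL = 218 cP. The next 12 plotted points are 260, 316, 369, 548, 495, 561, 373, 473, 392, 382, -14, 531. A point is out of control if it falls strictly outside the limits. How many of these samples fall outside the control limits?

1

Compare each point to [218, 682]: sample 11 = -14 < LCL.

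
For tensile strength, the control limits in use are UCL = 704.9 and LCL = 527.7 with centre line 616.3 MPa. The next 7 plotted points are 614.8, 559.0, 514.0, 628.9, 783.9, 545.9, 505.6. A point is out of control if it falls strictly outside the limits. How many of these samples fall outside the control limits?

Compare each point to [527.7, 704.9]: sample 3 = 514.0 < LCL; sample 5 = 783.9 > UCL; sample 7 = 505.6 < LCL.

3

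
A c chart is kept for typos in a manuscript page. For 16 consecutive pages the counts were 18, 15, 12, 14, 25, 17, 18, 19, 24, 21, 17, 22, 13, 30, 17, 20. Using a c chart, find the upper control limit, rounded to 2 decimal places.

c̄ = (18 + 15 + 12 + 14 + 25 + 17 + 18 + 19 + 24 + 21 + 17 + 22 + 13 + 30 + 17 + 20) / 16 = 302 / 16 = 18.8750
UCL = c̄ + 3√c̄ = 18.8750 + 3 × √18.8750 = 18.8750 + 3 × 4.3445 = 31.9086

31.91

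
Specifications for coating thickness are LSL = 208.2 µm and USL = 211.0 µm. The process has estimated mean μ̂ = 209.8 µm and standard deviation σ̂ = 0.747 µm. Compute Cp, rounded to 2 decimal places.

0.62

Cp = (USL − LSL) / (6σ̂) = (211.0 − 208.2) / (6 × 0.747) = 2.8000 / 4.4820 = 0.6247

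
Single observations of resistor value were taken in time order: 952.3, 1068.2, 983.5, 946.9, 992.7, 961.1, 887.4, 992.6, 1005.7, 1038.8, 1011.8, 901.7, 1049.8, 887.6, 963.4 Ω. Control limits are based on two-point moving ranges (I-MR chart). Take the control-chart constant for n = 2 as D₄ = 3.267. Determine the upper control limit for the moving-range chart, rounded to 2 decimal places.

Moving ranges: 115.9, 84.7, 36.6, 45.8, 31.6, 73.7, 105.2, 13.1, 33.1, 27.0, 110.1, 148.1, 162.2, 75.8; M̄R̄ = 1062.9000 / 14 = 75.9214
UCL_MR = D₄·M̄R̄ = 3.267 × 75.9214 = 248.0353

248.04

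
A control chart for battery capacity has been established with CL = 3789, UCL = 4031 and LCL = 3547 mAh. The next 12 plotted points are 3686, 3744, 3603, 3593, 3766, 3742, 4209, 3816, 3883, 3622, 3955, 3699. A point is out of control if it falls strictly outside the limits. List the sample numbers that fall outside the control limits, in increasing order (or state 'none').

Compare each point to [3547, 4031]: sample 7 = 4209 > UCL.

7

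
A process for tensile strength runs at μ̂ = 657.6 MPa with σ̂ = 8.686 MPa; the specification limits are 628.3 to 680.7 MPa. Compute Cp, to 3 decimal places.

1.005

Cp = (USL − LSL) / (6σ̂) = (680.7 − 628.3) / (6 × 8.686) = 52.4000 / 52.1160 = 1.0054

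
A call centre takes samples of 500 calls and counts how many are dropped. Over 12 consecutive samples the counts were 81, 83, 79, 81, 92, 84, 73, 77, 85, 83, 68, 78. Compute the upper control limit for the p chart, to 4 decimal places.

0.2099

p̄ = Σdᵢ / (k·n) = 964 / (12 × 500) = 0.16067
UCL = p̄ + 3·√(p̄(1−p̄)/n) = 0.16067 + 3 × √(0.16067×0.83933/500) = 0.16067 + 3 × 0.01642 = 0.20993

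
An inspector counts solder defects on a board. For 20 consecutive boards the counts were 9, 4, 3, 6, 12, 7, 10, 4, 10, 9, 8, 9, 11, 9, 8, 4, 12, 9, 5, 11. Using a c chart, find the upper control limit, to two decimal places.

c̄ = (9 + 4 + 3 + 6 + 12 + 7 + 10 + 4 + 10 + 9 + 8 + 9 + 11 + 9 + 8 + 4 + 12 + 9 + 5 + 11) / 20 = 160 / 20 = 8.0000
UCL = c̄ + 3√c̄ = 8.0000 + 3 × √8.0000 = 8.0000 + 3 × 2.8284 = 16.4853

16.49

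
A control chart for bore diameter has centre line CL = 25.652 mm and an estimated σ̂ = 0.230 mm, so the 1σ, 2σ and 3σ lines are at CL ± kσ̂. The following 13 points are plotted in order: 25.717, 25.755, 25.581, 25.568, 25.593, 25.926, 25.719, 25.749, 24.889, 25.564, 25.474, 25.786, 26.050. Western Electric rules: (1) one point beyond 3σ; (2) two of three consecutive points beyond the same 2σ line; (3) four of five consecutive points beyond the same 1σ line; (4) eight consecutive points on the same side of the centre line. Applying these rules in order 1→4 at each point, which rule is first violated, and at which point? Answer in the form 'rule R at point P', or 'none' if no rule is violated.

Zone of each point (C = within 1σ̂, B = 1σ̂–2σ̂, A = 2σ̂–3σ̂, * = beyond 3σ̂; sign = side of CL): 1:+C, 2:+C, 3:-C, 4:-C, 5:-C, 6:+B, 7:+C, 8:+C, 9:-*, 10:-C, 11:-C, 12:+C, 13:+B
Rule 1 (one point beyond the 3σ limits) is satisfied at point 9.

rule 1 at point 9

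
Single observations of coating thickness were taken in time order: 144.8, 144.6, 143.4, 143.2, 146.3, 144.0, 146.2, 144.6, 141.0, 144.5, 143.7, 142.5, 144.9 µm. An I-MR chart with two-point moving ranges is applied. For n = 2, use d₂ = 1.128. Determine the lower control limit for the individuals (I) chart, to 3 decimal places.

139.188

X̄ = (144.8 + 144.6 + 143.4 + 143.2 + 146.3 + 144.0 + 146.2 + 144.6 + 141.0 + 144.5 + 143.7 + 142.5 + 144.9) / 13 = 144.1308
Moving ranges: 0.2, 1.2, 0.2, 3.1, 2.3, 2.2, 1.6, 3.6, 3.5, 0.8, 1.2, 2.4; M̄R̄ = 22.3000 / 12 = 1.8583
LCL = X̄ − 3·M̄R̄/d₂ = 144.1308 − 3 × 1.8583 / 1.128 = 139.1884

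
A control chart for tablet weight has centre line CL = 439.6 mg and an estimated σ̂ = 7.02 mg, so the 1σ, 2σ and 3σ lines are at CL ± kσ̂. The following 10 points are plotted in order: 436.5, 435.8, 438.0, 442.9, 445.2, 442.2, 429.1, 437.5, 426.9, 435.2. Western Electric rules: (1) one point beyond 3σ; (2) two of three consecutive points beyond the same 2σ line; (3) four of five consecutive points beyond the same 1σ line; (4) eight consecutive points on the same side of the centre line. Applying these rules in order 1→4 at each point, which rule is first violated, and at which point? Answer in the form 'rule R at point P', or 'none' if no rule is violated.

none

Zone of each point (C = within 1σ̂, B = 1σ̂–2σ̂, A = 2σ̂–3σ̂, * = beyond 3σ̂; sign = side of CL): 1:-C, 2:-C, 3:-C, 4:+C, 5:+C, 6:+C, 7:-B, 8:-C, 9:-B, 10:-C
No rule fires across all 10 points.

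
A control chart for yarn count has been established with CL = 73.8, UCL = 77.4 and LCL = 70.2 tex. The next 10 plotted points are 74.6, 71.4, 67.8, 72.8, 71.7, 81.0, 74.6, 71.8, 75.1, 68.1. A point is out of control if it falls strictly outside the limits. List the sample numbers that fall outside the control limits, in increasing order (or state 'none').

Compare each point to [70.2, 77.4]: sample 3 = 67.8 < LCL; sample 6 = 81.0 > UCL; sample 10 = 68.1 < LCL.

3, 6, 10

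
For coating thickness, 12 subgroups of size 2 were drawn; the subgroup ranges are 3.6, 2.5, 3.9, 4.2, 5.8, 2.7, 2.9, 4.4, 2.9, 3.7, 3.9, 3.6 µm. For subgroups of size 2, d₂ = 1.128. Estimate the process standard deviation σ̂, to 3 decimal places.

3.258

R̄ = (3.6 + 2.5 + 3.9 + 4.2 + 5.8 + 2.7 + 2.9 + 4.4 + 2.9 + 3.7 + 3.9 + 3.6) / 12 = 3.6750
σ̂ = R̄ / d₂ = 3.6750 / 1.128 = 3.2580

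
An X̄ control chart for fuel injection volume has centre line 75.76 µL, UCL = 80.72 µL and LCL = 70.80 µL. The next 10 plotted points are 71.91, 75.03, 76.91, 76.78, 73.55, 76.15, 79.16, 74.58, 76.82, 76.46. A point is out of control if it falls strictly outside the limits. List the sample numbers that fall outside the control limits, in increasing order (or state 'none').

none

All 10 points lie within [70.80, 80.72].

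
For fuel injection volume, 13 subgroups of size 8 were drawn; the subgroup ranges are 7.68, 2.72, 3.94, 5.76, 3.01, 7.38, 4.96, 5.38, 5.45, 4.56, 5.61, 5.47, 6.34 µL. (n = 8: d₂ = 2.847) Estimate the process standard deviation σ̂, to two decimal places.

R̄ = (7.68 + 2.72 + 3.94 + 5.76 + 3.01 + 7.38 + 4.96 + 5.38 + 5.45 + 4.56 + 5.61 + 5.47 + 6.34) / 13 = 5.2508
σ̂ = R̄ / d₂ = 5.2508 / 2.847 = 1.8443

1.84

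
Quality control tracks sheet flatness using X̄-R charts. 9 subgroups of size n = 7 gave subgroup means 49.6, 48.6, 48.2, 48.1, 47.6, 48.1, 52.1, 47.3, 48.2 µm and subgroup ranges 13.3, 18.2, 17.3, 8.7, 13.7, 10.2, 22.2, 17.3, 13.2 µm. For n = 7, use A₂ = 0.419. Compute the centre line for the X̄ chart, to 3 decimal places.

X̄̄ = (49.6 + 48.6 + 48.2 + 48.1 + 47.6 + 48.1 + 52.1 + 47.3 + 48.2) / 9 = 437.8000 / 9 = 48.6444
CL = X̄̄ = 48.6444

48.644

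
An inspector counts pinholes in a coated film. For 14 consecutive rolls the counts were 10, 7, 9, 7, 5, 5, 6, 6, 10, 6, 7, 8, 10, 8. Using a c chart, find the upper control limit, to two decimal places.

15.61

c̄ = (10 + 7 + 9 + 7 + 5 + 5 + 6 + 6 + 10 + 6 + 7 + 8 + 10 + 8) / 14 = 104 / 14 = 7.4286
UCL = c̄ + 3√c̄ = 7.4286 + 3 × √7.4286 = 7.4286 + 3 × 2.7255 = 15.6052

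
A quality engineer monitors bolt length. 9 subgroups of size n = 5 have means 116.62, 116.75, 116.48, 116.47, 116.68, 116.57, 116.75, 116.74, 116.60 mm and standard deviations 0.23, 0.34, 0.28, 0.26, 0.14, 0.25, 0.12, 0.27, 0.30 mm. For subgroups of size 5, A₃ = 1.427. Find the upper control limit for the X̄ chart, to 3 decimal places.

X̄̄ = (116.62 + 116.75 + 116.48 + 116.47 + 116.68 + 116.57 + 116.75 + 116.74 + 116.60) / 9 = 116.6289
s̄ = (0.23 + 0.34 + 0.28 + 0.26 + 0.14 + 0.25 + 0.12 + 0.27 + 0.30) / 9 = 0.2433
UCL = X̄̄ + A₃·s̄ = 116.6289 + 1.427 × 0.2433 = 116.9761

116.976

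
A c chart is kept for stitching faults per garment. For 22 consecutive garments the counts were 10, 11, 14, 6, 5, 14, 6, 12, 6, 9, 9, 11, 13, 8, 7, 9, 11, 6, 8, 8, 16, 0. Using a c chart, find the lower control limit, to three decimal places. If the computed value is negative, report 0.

c̄ = (10 + 11 + 14 + 6 + 5 + 14 + 6 + 12 + 6 + 9 + 9 + 11 + 13 + 8 + 7 + 9 + 11 + 6 + 8 + 8 + 16 + 0) / 22 = 199 / 22 = 9.0455
LCL = c̄ − 3√c̄ = 9.0455 − 3 × 3.0076 = 0.0228

0.023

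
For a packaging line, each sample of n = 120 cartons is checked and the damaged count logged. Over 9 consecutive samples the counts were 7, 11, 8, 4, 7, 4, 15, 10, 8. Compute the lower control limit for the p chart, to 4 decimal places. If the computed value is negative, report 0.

0.0000

p̄ = Σdᵢ / (k·n) = 74 / (9 × 120) = 0.06852
LCL = p̄ − 3·√(p̄(1−p̄)/n) = 0.06852 − 3 × 0.02306 = -0.00067 → 0 (negative, so LCL = 0)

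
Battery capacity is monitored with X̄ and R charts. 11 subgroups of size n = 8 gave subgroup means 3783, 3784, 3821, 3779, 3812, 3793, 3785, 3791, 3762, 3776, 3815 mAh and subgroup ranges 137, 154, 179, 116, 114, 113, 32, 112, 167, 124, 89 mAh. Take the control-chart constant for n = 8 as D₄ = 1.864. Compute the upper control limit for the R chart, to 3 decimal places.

R̄ = (137 + 154 + 179 + 116 + 114 + 113 + 32 + 112 + 167 + 124 + 89) / 11 = 1337.0000 / 11 = 121.5455
UCL_R = D₄·R̄ = 1.864 × 121.5455 = 226.5607

226.561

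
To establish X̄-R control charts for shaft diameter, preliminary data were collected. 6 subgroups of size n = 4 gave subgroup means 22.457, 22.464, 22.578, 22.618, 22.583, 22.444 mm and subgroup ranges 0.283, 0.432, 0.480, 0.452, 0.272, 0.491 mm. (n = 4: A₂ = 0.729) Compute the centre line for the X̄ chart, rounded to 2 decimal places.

22.52

X̄̄ = (22.457 + 22.464 + 22.578 + 22.618 + 22.583 + 22.444) / 6 = 135.1440 / 6 = 22.5240
CL = X̄̄ = 22.5240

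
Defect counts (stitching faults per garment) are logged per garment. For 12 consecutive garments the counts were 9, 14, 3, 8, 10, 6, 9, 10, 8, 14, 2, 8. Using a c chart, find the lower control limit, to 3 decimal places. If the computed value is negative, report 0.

0.000

c̄ = (9 + 14 + 3 + 8 + 10 + 6 + 9 + 10 + 8 + 14 + 2 + 8) / 12 = 101 / 12 = 8.4167
LCL = c̄ − 3√c̄ = 8.4167 − 3 × 2.9011 = -0.2868 → 0 (cannot be negative)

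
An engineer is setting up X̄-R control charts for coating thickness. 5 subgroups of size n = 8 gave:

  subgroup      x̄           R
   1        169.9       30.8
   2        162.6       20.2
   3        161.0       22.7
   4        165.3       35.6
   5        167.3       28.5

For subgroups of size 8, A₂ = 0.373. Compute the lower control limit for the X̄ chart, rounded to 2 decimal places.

154.94

X̄̄ = (169.9 + 162.6 + 161.0 + 165.3 + 167.3) / 5 = 826.1000 / 5 = 165.2200
R̄ = (30.8 + 20.2 + 22.7 + 35.6 + 28.5) / 5 = 137.8000 / 5 = 27.5600
LCL = X̄̄ − A₂·R̄ = 165.2200 − 0.373 × 27.5600 = 154.9401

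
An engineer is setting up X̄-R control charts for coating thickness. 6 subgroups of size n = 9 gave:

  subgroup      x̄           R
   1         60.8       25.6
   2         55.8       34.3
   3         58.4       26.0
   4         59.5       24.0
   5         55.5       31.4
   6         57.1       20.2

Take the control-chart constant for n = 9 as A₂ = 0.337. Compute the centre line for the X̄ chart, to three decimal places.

X̄̄ = (60.8 + 55.8 + 58.4 + 59.5 + 55.5 + 57.1) / 6 = 347.1000 / 6 = 57.8500
CL = X̄̄ = 57.8500

57.850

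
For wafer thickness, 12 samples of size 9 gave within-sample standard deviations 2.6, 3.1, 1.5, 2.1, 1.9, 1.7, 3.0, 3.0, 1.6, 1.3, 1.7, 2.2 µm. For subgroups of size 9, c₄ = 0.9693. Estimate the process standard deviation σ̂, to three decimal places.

2.209

s̄ = (2.6 + 3.1 + 1.5 + 2.1 + 1.9 + 1.7 + 3.0 + 3.0 + 1.6 + 1.3 + 1.7 + 2.2) / 12 = 2.1417
σ̂ = s̄ / c₄ = 2.1417 / 0.9693 = 2.2095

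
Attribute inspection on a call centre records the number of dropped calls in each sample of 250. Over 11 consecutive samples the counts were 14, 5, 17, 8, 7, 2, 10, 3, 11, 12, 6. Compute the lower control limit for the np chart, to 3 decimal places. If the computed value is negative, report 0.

0.000

p̄ = Σdᵢ / (k·n) = 95 / (11 × 250) = 0.03455
LCL = np̄ − 3·√(np̄(1−p̄)) = 8.6364 − 3 × 2.8876 = -0.0263 → 0 (negative, so LCL = 0)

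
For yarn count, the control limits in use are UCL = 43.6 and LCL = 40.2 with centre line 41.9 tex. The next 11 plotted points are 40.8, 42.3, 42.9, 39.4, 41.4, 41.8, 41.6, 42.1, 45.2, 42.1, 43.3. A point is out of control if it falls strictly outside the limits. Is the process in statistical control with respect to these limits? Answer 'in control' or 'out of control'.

Compare each point to [40.2, 43.6]: sample 4 = 39.4 < LCL; sample 9 = 45.2 > UCL.

out of control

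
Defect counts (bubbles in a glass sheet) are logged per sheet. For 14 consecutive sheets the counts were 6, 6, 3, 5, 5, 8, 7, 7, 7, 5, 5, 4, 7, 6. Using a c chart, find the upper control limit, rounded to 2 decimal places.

13.00

c̄ = (6 + 6 + 3 + 5 + 5 + 8 + 7 + 7 + 7 + 5 + 5 + 4 + 7 + 6) / 14 = 81 / 14 = 5.7857
UCL = c̄ + 3√c̄ = 5.7857 + 3 × √5.7857 = 5.7857 + 3 × 2.4054 = 13.0018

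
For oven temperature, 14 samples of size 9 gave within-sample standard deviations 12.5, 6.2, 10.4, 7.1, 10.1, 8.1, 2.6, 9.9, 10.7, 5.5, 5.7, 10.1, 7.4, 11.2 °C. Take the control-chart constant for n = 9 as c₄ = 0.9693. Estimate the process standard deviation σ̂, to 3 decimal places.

8.659

s̄ = (12.5 + 6.2 + 10.4 + 7.1 + 10.1 + 8.1 + 2.6 + 9.9 + 10.7 + 5.5 + 5.7 + 10.1 + 7.4 + 11.2) / 14 = 8.3929
σ̂ = s̄ / c₄ = 8.3929 / 0.9693 = 8.6587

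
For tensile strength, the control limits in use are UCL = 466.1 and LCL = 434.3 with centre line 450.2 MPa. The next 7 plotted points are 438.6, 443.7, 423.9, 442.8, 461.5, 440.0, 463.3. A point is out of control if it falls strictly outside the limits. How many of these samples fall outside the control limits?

1

Compare each point to [434.3, 466.1]: sample 3 = 423.9 < LCL.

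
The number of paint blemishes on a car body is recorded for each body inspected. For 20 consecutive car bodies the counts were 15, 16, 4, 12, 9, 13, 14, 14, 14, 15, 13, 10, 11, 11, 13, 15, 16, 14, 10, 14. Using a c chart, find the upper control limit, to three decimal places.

c̄ = (15 + 16 + 4 + 12 + 9 + 13 + 14 + 14 + 14 + 15 + 13 + 10 + 11 + 11 + 13 + 15 + 16 + 14 + 10 + 14) / 20 = 253 / 20 = 12.6500
UCL = c̄ + 3√c̄ = 12.6500 + 3 × √12.6500 = 12.6500 + 3 × 3.5567 = 23.3201

23.320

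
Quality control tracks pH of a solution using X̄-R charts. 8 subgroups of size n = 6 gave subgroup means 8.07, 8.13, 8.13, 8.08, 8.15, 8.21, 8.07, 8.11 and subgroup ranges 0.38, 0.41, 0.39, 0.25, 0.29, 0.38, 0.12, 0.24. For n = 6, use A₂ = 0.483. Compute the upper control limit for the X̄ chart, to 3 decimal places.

X̄̄ = (8.07 + 8.13 + 8.13 + 8.08 + 8.15 + 8.21 + 8.07 + 8.11) / 8 = 64.9500 / 8 = 8.1188
R̄ = (0.38 + 0.41 + 0.39 + 0.25 + 0.29 + 0.38 + 0.12 + 0.24) / 8 = 2.4600 / 8 = 0.3075
UCL = X̄̄ + A₂·R̄ = 8.1188 + 0.483 × 0.3075 = 8.2673

8.267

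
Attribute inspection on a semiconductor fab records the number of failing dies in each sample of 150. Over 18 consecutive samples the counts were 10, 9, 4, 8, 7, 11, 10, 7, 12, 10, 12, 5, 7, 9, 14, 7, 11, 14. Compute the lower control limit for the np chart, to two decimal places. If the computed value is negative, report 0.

0.43

p̄ = Σdᵢ / (k·n) = 167 / (18 × 150) = 0.06185
LCL = np̄ − 3·√(np̄(1−p̄)) = 9.2778 − 3 × 2.9502 = 0.4271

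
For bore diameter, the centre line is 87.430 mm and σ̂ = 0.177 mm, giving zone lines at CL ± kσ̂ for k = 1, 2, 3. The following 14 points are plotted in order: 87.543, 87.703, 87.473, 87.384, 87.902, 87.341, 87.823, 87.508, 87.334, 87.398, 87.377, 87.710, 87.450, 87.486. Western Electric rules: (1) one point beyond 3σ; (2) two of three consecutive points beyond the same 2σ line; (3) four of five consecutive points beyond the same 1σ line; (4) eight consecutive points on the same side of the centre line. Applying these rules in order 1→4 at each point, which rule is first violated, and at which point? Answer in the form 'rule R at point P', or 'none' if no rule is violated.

Zone of each point (C = within 1σ̂, B = 1σ̂–2σ̂, A = 2σ̂–3σ̂, * = beyond 3σ̂; sign = side of CL): 1:+C, 2:+B, 3:+C, 4:-C, 5:+A, 6:-C, 7:+A, 8:+C, 9:-C, 10:-C, 11:-C, 12:+B, 13:+C, 14:+C
Rule 2 (two of three consecutive points beyond the same 2σ limit) is satisfied at point 7.

rule 2 at point 7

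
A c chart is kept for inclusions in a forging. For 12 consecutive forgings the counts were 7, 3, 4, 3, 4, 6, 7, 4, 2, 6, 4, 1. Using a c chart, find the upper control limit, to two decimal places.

c̄ = (7 + 3 + 4 + 3 + 4 + 6 + 7 + 4 + 2 + 6 + 4 + 1) / 12 = 51 / 12 = 4.2500
UCL = c̄ + 3√c̄ = 4.2500 + 3 × √4.2500 = 4.2500 + 3 × 2.0616 = 10.4347

10.43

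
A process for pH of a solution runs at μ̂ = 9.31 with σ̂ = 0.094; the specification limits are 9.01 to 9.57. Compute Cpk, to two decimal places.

0.92

Cpu = (USL − μ̂) / (3σ̂) = (9.57 − 9.31) / (3 × 0.094) = 0.9220; Cpl = (μ̂ − LSL) / (3σ̂) = (9.31 − 9.01) / (3 × 0.094) = 1.0638; Cpk = min(Cpu, Cpl) = 0.9220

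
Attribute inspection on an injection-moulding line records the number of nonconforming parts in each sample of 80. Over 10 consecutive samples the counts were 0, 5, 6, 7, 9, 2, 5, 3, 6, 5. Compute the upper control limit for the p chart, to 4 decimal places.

p̄ = Σdᵢ / (k·n) = 48 / (10 × 80) = 0.06000
UCL = p̄ + 3·√(p̄(1−p̄)/n) = 0.06000 + 3 × √(0.06000×0.94000/80) = 0.06000 + 3 × 0.02655 = 0.13966

0.1397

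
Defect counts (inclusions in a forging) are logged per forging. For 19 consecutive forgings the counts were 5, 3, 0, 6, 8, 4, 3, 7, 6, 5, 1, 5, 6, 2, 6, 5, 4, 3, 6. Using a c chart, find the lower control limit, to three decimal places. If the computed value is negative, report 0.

0.000

c̄ = (5 + 3 + 0 + 6 + 8 + 4 + 3 + 7 + 6 + 5 + 1 + 5 + 6 + 2 + 6 + 5 + 4 + 3 + 6) / 19 = 85 / 19 = 4.4737
LCL = c̄ − 3√c̄ = 4.4737 − 3 × 2.1151 = -1.8716 → 0 (cannot be negative)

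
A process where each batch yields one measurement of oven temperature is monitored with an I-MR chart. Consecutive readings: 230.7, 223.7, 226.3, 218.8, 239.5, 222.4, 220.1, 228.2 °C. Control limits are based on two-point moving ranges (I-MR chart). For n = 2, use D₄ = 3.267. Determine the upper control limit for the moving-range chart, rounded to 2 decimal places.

30.48

Moving ranges: 7.0, 2.6, 7.5, 20.7, 17.1, 2.3, 8.1; M̄R̄ = 65.3000 / 7 = 9.3286
UCL_MR = D₄·M̄R̄ = 3.267 × 9.3286 = 30.4764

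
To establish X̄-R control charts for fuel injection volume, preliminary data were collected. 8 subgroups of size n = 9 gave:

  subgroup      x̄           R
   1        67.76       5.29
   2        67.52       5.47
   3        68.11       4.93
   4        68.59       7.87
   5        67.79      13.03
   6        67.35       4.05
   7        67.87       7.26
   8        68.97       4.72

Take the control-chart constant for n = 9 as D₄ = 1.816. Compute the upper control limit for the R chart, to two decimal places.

R̄ = (5.29 + 5.47 + 4.93 + 7.87 + 13.03 + 4.05 + 7.26 + 4.72) / 8 = 52.6200 / 8 = 6.5775
UCL_R = D₄·R̄ = 1.816 × 6.5775 = 11.9447

11.94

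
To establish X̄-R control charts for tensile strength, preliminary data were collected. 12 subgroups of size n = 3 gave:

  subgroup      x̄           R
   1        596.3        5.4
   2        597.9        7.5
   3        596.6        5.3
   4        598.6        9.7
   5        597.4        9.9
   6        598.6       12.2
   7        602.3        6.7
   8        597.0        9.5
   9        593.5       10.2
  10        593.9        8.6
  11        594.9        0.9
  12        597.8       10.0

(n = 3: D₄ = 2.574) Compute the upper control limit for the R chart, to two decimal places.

R̄ = (5.4 + 7.5 + 5.3 + 9.7 + 9.9 + 12.2 + 6.7 + 9.5 + 10.2 + 8.6 + 0.9 + 10.0) / 12 = 95.9000 / 12 = 7.9917
UCL_R = D₄·R̄ = 2.574 × 7.9917 = 20.5705

20.57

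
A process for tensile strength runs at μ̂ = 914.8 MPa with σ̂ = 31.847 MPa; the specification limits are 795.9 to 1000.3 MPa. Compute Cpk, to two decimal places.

Cpu = (USL − μ̂) / (3σ̂) = (1000.3 − 914.8) / (3 × 31.847) = 0.8949; Cpl = (μ̂ − LSL) / (3σ̂) = (914.8 − 795.9) / (3 × 31.847) = 1.2445; Cpk = min(Cpu, Cpl) = 0.8949

0.89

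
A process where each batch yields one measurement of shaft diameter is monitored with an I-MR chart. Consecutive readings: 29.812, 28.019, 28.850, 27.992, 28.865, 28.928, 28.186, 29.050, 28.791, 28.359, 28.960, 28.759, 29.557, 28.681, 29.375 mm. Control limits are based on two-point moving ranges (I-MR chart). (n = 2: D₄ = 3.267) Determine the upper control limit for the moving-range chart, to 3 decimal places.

2.307

Moving ranges: 1.793, 0.831, 0.858, 0.873, 0.063, 0.742, 0.864, 0.259, 0.432, 0.601, 0.201, 0.798, 0.876, 0.694; M̄R̄ = 9.8850 / 14 = 0.7061
UCL_MR = D₄·M̄R̄ = 3.267 × 0.7061 = 2.3067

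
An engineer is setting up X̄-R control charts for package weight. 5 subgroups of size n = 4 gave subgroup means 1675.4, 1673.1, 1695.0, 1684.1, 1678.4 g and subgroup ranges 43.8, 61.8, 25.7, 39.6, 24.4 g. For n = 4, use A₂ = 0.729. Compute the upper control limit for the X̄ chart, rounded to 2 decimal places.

1709.67

X̄̄ = (1675.4 + 1673.1 + 1695.0 + 1684.1 + 1678.4) / 5 = 8406.0000 / 5 = 1681.2000
R̄ = (43.8 + 61.8 + 25.7 + 39.6 + 24.4) / 5 = 195.3000 / 5 = 39.0600
UCL = X̄̄ + A₂·R̄ = 1681.2000 + 0.729 × 39.0600 = 1709.6747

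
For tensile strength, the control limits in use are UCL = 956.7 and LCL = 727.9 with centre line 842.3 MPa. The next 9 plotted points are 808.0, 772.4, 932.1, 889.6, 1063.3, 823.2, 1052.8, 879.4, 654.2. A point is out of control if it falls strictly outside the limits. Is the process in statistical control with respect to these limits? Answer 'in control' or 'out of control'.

out of control

Compare each point to [727.9, 956.7]: sample 5 = 1063.3 > UCL; sample 7 = 1052.8 > UCL; sample 9 = 654.2 < LCL.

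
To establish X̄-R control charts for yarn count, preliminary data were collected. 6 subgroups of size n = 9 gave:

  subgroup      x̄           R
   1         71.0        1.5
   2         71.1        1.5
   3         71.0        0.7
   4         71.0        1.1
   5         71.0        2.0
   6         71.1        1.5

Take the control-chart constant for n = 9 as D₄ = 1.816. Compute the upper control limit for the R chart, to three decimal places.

R̄ = (1.5 + 1.5 + 0.7 + 1.1 + 2.0 + 1.5) / 6 = 8.3000 / 6 = 1.3833
UCL_R = D₄·R̄ = 1.816 × 1.3833 = 2.5121

2.512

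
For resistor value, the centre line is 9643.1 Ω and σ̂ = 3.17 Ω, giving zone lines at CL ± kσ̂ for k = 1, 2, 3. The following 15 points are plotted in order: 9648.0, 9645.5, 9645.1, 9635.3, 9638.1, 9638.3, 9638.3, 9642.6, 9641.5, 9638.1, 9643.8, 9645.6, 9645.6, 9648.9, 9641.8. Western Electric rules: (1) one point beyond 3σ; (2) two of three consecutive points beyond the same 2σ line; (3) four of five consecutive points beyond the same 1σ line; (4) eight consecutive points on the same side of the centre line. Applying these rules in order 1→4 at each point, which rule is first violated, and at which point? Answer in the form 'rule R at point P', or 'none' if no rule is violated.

rule 3 at point 7

Zone of each point (C = within 1σ̂, B = 1σ̂–2σ̂, A = 2σ̂–3σ̂, * = beyond 3σ̂; sign = side of CL): 1:+B, 2:+C, 3:+C, 4:-A, 5:-B, 6:-B, 7:-B, 8:-C, 9:-C, 10:-B, 11:+C, 12:+C, 13:+C, 14:+B, 15:-C
Rule 3 (four of five consecutive points beyond the same 1σ limit) is satisfied at point 7.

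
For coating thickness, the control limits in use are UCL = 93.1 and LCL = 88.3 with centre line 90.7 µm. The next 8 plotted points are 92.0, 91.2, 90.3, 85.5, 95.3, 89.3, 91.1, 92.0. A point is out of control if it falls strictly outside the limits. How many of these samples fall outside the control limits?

2

Compare each point to [88.3, 93.1]: sample 4 = 85.5 < LCL; sample 5 = 95.3 > UCL.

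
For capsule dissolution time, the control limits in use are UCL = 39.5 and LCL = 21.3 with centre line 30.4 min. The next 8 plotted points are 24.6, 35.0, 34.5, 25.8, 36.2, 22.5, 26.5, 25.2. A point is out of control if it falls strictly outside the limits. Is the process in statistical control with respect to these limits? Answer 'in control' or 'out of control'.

in control

All 8 points lie within [21.3, 39.5].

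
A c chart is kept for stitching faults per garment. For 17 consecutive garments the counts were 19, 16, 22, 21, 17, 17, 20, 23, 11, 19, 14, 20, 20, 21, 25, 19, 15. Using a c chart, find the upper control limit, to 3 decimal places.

c̄ = (19 + 16 + 22 + 21 + 17 + 17 + 20 + 23 + 11 + 19 + 14 + 20 + 20 + 21 + 25 + 19 + 15) / 17 = 319 / 17 = 18.7647
UCL = c̄ + 3√c̄ = 18.7647 + 3 × √18.7647 = 18.7647 + 3 × 4.3318 = 31.7602

31.760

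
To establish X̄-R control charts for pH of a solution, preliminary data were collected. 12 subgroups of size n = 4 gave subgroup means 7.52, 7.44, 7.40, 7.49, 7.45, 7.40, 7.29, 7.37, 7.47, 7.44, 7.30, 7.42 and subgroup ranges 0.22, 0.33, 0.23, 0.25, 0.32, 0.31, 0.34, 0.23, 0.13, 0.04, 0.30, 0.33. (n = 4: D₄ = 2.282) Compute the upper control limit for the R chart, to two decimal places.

0.58

R̄ = (0.22 + 0.33 + 0.23 + 0.25 + 0.32 + 0.31 + 0.34 + 0.23 + 0.13 + 0.04 + 0.30 + 0.33) / 12 = 3.0300 / 12 = 0.2525
UCL_R = D₄·R̄ = 2.282 × 0.2525 = 0.5762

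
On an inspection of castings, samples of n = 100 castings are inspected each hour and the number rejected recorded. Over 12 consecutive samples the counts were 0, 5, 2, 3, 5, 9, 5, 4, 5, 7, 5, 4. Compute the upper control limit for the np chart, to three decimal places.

10.719

p̄ = Σdᵢ / (k·n) = 54 / (12 × 100) = 0.04500
UCL = np̄ + 3·√(np̄(1−p̄)) = 4.5000 + 3 × √(4.5000×0.95500) = 4.5000 + 3 × 2.0730 = 10.7191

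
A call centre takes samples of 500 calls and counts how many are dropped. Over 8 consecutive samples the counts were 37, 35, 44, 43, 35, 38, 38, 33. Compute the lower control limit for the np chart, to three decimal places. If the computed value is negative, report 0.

20.125

p̄ = Σdᵢ / (k·n) = 303 / (8 × 500) = 0.07575
LCL = np̄ − 3·√(np̄(1−p̄)) = 37.8750 − 3 × 5.9166 = 20.1252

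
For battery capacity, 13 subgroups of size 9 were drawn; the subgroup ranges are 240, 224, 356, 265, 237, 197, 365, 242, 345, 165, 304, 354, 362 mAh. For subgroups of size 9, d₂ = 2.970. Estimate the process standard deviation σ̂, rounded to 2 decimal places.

94.69

R̄ = (240 + 224 + 356 + 265 + 237 + 197 + 365 + 242 + 345 + 165 + 304 + 354 + 362) / 13 = 281.2308
σ̂ = R̄ / d₂ = 281.2308 / 2.970 = 94.6905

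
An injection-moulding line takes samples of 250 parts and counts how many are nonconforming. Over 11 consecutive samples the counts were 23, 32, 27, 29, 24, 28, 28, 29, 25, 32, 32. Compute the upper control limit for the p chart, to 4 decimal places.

p̄ = Σdᵢ / (k·n) = 309 / (11 × 250) = 0.11236
UCL = p̄ + 3·√(p̄(1−p̄)/n) = 0.11236 + 3 × √(0.11236×0.88764/250) = 0.11236 + 3 × 0.01997 = 0.17228

0.1723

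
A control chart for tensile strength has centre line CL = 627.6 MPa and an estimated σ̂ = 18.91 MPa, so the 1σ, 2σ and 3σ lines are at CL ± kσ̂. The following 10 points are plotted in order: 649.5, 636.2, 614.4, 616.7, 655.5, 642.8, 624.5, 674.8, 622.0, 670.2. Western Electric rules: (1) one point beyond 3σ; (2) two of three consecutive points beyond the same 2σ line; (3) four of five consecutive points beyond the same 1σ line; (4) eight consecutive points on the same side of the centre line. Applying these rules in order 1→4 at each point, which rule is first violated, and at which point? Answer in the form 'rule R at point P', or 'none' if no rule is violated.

Zone of each point (C = within 1σ̂, B = 1σ̂–2σ̂, A = 2σ̂–3σ̂, * = beyond 3σ̂; sign = side of CL): 1:+B, 2:+C, 3:-C, 4:-C, 5:+B, 6:+C, 7:-C, 8:+A, 9:-C, 10:+A
Rule 2 (two of three consecutive points beyond the same 2σ limit) is satisfied at point 10.

rule 2 at point 10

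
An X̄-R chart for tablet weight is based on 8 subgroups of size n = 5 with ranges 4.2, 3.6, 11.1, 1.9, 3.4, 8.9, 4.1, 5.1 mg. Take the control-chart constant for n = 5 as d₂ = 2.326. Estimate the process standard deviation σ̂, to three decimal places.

2.273

R̄ = (4.2 + 3.6 + 11.1 + 1.9 + 3.4 + 8.9 + 4.1 + 5.1) / 8 = 5.2875
σ̂ = R̄ / d₂ = 5.2875 / 2.326 = 2.2732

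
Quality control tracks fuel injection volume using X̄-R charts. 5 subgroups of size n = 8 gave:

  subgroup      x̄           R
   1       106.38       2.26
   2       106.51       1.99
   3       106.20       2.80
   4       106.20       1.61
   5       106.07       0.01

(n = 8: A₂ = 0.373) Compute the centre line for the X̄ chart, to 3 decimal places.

X̄̄ = (106.38 + 106.51 + 106.20 + 106.20 + 106.07) / 5 = 531.3600 / 5 = 106.2720
CL = X̄̄ = 106.2720

106.272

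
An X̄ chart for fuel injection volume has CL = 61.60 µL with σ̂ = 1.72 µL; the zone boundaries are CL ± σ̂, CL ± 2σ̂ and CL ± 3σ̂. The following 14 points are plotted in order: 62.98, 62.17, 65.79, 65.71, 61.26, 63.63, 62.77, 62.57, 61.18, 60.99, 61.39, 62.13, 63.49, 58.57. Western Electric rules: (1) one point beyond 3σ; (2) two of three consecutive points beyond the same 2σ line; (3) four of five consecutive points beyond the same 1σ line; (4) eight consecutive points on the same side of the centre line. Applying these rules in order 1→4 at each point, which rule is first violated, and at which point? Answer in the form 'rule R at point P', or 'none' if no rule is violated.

Zone of each point (C = within 1σ̂, B = 1σ̂–2σ̂, A = 2σ̂–3σ̂, * = beyond 3σ̂; sign = side of CL): 1:+C, 2:+C, 3:+A, 4:+A, 5:-C, 6:+B, 7:+C, 8:+C, 9:-C, 10:-C, 11:-C, 12:+C, 13:+B, 14:-B
Rule 2 (two of three consecutive points beyond the same 2σ limit) is satisfied at point 4.

rule 2 at point 4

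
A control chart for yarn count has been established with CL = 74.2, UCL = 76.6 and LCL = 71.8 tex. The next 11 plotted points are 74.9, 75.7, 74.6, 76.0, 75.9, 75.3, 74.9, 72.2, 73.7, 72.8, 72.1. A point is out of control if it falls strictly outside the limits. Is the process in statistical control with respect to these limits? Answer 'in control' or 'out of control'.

All 11 points lie within [71.8, 76.6].

in control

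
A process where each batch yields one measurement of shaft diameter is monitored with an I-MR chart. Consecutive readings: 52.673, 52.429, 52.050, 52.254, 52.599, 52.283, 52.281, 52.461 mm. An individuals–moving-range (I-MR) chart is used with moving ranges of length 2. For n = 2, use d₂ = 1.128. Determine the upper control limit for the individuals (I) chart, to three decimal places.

X̄ = (52.673 + 52.429 + 52.050 + 52.254 + 52.599 + 52.283 + 52.281 + 52.461) / 8 = 52.3787
Moving ranges: 0.244, 0.379, 0.204, 0.345, 0.316, 0.002, 0.180; M̄R̄ = 1.6700 / 7 = 0.2386
UCL = X̄ + 3·M̄R̄/d₂ = 52.3787 + 3 × 0.2386 / 1.128 = 53.0132

53.013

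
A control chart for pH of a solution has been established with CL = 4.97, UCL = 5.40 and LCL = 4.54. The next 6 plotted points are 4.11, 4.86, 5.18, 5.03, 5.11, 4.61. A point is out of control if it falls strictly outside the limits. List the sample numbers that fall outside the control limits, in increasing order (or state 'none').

1

Compare each point to [4.54, 5.40]: sample 1 = 4.11 < LCL.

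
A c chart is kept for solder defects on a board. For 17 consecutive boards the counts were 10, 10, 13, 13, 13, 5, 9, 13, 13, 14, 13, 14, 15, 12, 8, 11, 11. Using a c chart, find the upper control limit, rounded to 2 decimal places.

c̄ = (10 + 10 + 13 + 13 + 13 + 5 + 9 + 13 + 13 + 14 + 13 + 14 + 15 + 12 + 8 + 11 + 11) / 17 = 197 / 17 = 11.5882
UCL = c̄ + 3√c̄ = 11.5882 + 3 × √11.5882 = 11.5882 + 3 × 3.4041 = 21.8007

21.80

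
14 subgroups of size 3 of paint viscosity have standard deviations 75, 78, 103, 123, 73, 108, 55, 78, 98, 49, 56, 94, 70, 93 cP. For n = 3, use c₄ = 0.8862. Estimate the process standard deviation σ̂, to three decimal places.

92.933

s̄ = (75 + 78 + 103 + 123 + 73 + 108 + 55 + 78 + 98 + 49 + 56 + 94 + 70 + 93) / 14 = 82.3571
σ̂ = s̄ / c₄ = 82.3571 / 0.8862 = 92.9329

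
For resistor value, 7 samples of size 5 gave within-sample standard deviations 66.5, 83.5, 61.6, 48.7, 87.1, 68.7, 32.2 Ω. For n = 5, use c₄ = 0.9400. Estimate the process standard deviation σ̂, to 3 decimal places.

68.131

s̄ = (66.5 + 83.5 + 61.6 + 48.7 + 87.1 + 68.7 + 32.2) / 7 = 64.0429
σ̂ = s̄ / c₄ = 64.0429 / 0.9400 = 68.1307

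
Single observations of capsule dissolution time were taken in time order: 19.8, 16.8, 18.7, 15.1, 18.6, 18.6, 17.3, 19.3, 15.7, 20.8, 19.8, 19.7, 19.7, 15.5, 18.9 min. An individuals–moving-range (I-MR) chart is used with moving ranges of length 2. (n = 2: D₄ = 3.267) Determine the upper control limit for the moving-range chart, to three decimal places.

Moving ranges: 3.0, 1.9, 3.6, 3.5, 0.0, 1.3, 2.0, 3.6, 5.1, 1.0, 0.1, 0.0, 4.2, 3.4; M̄R̄ = 32.7000 / 14 = 2.3357
UCL_MR = D₄·M̄R̄ = 3.267 × 2.3357 = 7.6308

7.631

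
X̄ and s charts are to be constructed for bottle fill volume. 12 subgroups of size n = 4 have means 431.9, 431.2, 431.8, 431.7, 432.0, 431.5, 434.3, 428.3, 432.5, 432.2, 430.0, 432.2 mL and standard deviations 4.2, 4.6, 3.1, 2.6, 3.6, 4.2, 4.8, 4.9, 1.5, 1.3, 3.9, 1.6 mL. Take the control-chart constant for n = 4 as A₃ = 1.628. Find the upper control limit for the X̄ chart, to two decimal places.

X̄̄ = (431.9 + 431.2 + 431.8 + 431.7 + 432.0 + 431.5 + 434.3 + 428.3 + 432.5 + 432.2 + 430.0 + 432.2) / 12 = 431.6333
s̄ = (4.2 + 4.6 + 3.1 + 2.6 + 3.6 + 4.2 + 4.8 + 4.9 + 1.5 + 1.3 + 3.9 + 1.6) / 12 = 3.3583
UCL = X̄̄ + A₃·s̄ = 431.6333 + 1.628 × 3.3583 = 437.1007

437.10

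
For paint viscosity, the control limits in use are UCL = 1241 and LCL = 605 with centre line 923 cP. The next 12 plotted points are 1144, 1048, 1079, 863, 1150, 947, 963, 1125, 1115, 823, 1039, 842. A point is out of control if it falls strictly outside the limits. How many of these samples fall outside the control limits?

0

All 12 points lie within [605, 1241].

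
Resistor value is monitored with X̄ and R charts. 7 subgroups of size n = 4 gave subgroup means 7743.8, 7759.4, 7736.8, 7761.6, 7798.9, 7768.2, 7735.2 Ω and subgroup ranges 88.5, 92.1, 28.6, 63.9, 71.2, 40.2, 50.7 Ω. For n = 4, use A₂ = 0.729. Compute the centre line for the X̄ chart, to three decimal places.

7757.700

X̄̄ = (7743.8 + 7759.4 + 7736.8 + 7761.6 + 7798.9 + 7768.2 + 7735.2) / 7 = 54303.9000 / 7 = 7757.7000
CL = X̄̄ = 7757.7000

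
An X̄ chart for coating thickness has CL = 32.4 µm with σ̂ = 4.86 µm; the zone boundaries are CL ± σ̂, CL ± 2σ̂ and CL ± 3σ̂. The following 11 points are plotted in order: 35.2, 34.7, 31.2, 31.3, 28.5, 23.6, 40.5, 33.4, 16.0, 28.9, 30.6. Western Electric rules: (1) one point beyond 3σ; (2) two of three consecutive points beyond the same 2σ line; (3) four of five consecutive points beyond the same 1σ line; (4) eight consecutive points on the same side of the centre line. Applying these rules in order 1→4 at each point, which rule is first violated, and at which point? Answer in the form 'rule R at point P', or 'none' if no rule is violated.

rule 1 at point 9

Zone of each point (C = within 1σ̂, B = 1σ̂–2σ̂, A = 2σ̂–3σ̂, * = beyond 3σ̂; sign = side of CL): 1:+C, 2:+C, 3:-C, 4:-C, 5:-C, 6:-B, 7:+B, 8:+C, 9:-*, 10:-C, 11:-C
Rule 1 (one point beyond the 3σ limits) is satisfied at point 9.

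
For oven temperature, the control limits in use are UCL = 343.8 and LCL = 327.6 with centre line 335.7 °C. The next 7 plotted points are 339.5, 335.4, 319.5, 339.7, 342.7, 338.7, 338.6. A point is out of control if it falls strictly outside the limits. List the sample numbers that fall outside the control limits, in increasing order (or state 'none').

3

Compare each point to [327.6, 343.8]: sample 3 = 319.5 < LCL.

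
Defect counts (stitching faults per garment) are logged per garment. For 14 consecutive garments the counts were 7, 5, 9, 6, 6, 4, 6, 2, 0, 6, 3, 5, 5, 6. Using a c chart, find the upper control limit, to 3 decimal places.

c̄ = (7 + 5 + 9 + 6 + 6 + 4 + 6 + 2 + 0 + 6 + 3 + 5 + 5 + 6) / 14 = 70 / 14 = 5.0000
UCL = c̄ + 3√c̄ = 5.0000 + 3 × √5.0000 = 5.0000 + 3 × 2.2361 = 11.7082

11.708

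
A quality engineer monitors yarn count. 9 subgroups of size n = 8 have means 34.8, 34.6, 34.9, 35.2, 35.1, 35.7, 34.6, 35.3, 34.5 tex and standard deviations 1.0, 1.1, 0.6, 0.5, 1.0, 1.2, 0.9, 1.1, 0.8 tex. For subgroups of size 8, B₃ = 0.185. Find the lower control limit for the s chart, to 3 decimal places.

0.169

s̄ = (1.0 + 1.1 + 0.6 + 0.5 + 1.0 + 1.2 + 0.9 + 1.1 + 0.8) / 9 = 0.9111
LCL_s = B₃·s̄ = 0.185 × 0.9111 = 0.1686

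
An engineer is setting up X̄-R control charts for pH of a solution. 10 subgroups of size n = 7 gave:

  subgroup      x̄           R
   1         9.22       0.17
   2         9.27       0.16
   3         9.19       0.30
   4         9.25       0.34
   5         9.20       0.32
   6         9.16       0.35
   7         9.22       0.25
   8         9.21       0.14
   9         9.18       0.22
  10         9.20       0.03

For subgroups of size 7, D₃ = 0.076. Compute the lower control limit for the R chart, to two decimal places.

R̄ = (0.17 + 0.16 + 0.30 + 0.34 + 0.32 + 0.35 + 0.25 + 0.14 + 0.22 + 0.03) / 10 = 2.2800 / 10 = 0.2280
LCL_R = D₃·R̄ = 0.076 × 0.2280 = 0.0173

0.02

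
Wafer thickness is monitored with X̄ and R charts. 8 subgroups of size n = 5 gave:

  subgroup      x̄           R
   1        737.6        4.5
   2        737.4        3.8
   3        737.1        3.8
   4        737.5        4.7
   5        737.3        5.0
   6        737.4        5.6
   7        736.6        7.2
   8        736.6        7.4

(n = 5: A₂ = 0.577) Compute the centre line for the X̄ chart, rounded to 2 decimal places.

737.19

X̄̄ = (737.6 + 737.4 + 737.1 + 737.5 + 737.3 + 737.4 + 736.6 + 736.6) / 8 = 5897.5000 / 8 = 737.1875
CL = X̄̄ = 737.1875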